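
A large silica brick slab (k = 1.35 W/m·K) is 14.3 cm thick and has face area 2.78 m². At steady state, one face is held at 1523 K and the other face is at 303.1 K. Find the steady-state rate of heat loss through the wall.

Q = 32.0 kW

Q = kA·ΔT/L = 1.35 × 2.78 × |1523 K − 303.1 K| / 0.143 = 32000 W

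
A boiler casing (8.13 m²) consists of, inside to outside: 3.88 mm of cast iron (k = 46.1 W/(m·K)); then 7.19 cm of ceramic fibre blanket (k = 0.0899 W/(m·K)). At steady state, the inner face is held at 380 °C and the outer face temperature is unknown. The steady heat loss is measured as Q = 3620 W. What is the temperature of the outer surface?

Series resistances:
  R_cast iron = L/(kA) = 0.00388/(46.1·8.13) = 1.035×10^-5 K/W
  R_ceramic fibre blanket = L/(kA) = 0.0719/(0.0899·8.13) = 0.09837 K/W
ΣR = 0.09838 K/W
ΔT = Q·ΣR = 3620 × 0.09838 = 356.1 K
Heat flows outward, so T_out = T_in − ΔT = 380 − 356.1 = 23.9 °C

T_out = 23.9 °C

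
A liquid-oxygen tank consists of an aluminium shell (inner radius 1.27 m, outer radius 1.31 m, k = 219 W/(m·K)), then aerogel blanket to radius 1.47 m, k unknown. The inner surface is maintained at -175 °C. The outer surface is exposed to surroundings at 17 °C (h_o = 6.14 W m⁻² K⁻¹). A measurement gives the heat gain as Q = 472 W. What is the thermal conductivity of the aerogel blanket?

k = 0.0165 W/m·K

ΣR = ΔT/Q = |-175 − 17|/472 = 0.4068 K/W
Known resistances:
  R_aluminium = (1/1.27 − 1/1.31)/(4πk) = 0.02404/(4π·219) = 8.736×10^-6 K/W
  R_conv,out = 1/(4πr²h) = 1/(4π·1.47²·6.14) = 0.005998 K/W
R_aerogel blanket = ΣR − ΣR_known = 0.4068 − 0.006007 = 0.4008 K/W
(1/r₁−1/r₂)/(4πk) = 0.4008 ⇒ k = 0.08309/(4π·0.4008) = 0.0165 W/m·K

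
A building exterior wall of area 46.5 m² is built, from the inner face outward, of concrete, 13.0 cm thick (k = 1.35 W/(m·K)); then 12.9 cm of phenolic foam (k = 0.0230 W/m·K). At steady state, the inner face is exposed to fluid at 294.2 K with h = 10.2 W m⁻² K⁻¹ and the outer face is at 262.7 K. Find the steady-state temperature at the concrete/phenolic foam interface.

T = 293.1 K

Series thermal resistances, inner to outer:
  R_conv,in = 1/(hA) = 1/(10.2·46.5) = 0.002108 K/W
  R_concrete = L/(kA) = 0.130/(1.35·46.5) = 0.002071 K/W
  R_phenolic foam = L/(kA) = 0.129/(0.0230·46.5) = 0.1206 K/W
ΣR = 0.002108 + 0.002071 + 0.1206 = 0.1248 K/W
Q = ΔT/ΣR = (294.2 K − 262.7 K)/0.1248 = 252.4 W
From the inner boundary to the concrete/phenolic foam interface, ΣR_partial = 0.004179 K/W.
T_interface = T_in − Q·ΣR_partial = 294.2 K − (252.4)(0.004179) = 293.1 K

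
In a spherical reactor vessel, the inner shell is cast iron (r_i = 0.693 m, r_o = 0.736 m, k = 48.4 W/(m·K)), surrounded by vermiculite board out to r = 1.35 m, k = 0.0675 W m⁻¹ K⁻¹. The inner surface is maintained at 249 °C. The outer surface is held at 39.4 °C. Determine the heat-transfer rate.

Q = 288 W

Series thermal resistances, inner to outer:
  R_cast iron = (1/0.693 − 1/0.736)/(4πk) = 0.08431/(4π·48.4) = 1.386×10^-4 K/W
  R_vermiculite board = (1/0.736 − 1/1.35)/(4πk) = 0.6180/(4π·0.0675) = 0.7285 K/W
ΣR = 1.386×10^-4 + 0.7285 = 0.7286 K/W
Q = ΔT/ΣR = (249 °C − 39.4 °C)/0.7286 = 288 W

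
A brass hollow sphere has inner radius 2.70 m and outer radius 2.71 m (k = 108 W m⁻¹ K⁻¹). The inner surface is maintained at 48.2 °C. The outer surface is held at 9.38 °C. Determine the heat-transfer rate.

Q = 3.85×10^7 W

Q = 4πk·ΔT/(1/r₁ − 1/r₂) = 4π × 108 × 38.82 / (1/2.70 − 1/2.71) = 3.85×10^7 W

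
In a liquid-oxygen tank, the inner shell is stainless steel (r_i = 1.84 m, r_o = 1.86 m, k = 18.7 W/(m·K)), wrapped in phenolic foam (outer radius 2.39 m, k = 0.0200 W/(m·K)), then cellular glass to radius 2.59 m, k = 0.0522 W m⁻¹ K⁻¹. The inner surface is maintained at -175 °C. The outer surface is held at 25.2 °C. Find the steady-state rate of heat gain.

Resistance network (inner→outer):
  R_stainless steel = (1/1.84 − 1/1.86)/(4πk) = 0.005844/(4π·18.7) = 2.487×10^-5 K/W
  R_phenolic foam = (1/1.86 − 1/2.39)/(4πk) = 0.1192/(4π·0.0200) = 0.4744 K/W
  R_cellular glass = (1/2.39 − 1/2.59)/(4πk) = 0.03231/(4π·0.0522) = 0.04926 K/W
ΣR = 2.487×10^-5 + 0.4744 + 0.04926 = 0.5237 K/W
Q = ΔT/ΣR = (-175 °C − 25.2 °C)/0.5237 = -382 W
(Negative Q ⇒ heat flows inward; heat gain = 382 W.)

Q = 382 W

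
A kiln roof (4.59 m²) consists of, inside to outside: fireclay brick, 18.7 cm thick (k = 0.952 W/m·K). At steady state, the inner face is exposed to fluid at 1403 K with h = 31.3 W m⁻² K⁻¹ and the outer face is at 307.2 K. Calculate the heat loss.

Series thermal resistances, inner to outer:
  R_conv,in = 1/(hA) = 1/(31.3·4.59) = 0.006961 K/W
  R_fireclay brick = L/(kA) = 0.187/(0.952·4.59) = 0.04279 K/W
ΣR = 0.006961 + 0.04279 = 0.04975 K/W
Q = ΔT/ΣR = (1403 K − 307.2 K)/0.04975 = 22000 W

Q = 22.0 kW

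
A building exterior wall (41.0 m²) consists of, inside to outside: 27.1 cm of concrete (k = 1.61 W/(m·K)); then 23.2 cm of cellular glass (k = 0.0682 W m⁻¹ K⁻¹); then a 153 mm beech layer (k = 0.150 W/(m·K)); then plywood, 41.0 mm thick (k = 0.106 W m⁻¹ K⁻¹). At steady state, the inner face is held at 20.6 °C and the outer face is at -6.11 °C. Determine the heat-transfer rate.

Treat each layer as a resistance in series:
  R_concrete = L/(kA) = 0.271/(1.61·41.0) = 0.004105 K/W
  R_cellular glass = L/(kA) = 0.232/(0.0682·41.0) = 0.08297 K/W
  R_beech = L/(kA) = 0.153/(0.150·41.0) = 0.02488 K/W
  R_plywood = L/(kA) = 0.0410/(0.106·41.0) = 0.009434 K/W
ΣR = 0.004105 + 0.08297 + 0.02488 + 0.009434 = 0.1214 K/W
Q = ΔT/ΣR = (20.6 °C − -6.11 °C)/0.1214 = 220 W

Q = 220 W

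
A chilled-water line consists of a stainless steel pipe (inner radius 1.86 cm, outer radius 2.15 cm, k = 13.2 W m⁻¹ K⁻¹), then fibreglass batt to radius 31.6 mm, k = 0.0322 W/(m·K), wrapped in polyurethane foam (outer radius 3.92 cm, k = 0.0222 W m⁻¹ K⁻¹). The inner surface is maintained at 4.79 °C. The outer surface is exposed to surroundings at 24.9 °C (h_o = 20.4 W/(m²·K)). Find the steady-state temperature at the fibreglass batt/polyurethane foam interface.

T = 15.3 °C

Series thermal resistances, inner to outer:
  R'_stainless steel = ln(0.0215/0.0186)/(2πk) = 0.1449/(2π·13.2) = 0.001747 m·K/W
  R'_fibreglass batt = ln(0.0316/0.0215)/(2πk) = 0.3851/(2π·0.0322) = 1.903 m·K/W
  R'_polyurethane foam = ln(0.0392/0.0316)/(2πk) = 0.2155/(2π·0.0222) = 1.545 m·K/W
  R'_conv,out = 1/(2πr h) = 1/(2π·0.0392·20.4) = 0.1990 m·K/W
ΣR = 0.001747 + 1.903 + 1.545 + 0.1990 = 3.649 m·K/W
Q' = ΔT/ΣR = (4.79 °C − 24.9 °C)/3.649 = -5.511 W/m
From the inner boundary to the fibreglass batt/polyurethane foam interface, ΣR_partial = 1.905 m·K/W.
T_interface = T_in − Q'·ΣR_partial = 4.79 °C − (-5.511)(1.905) = 15.3 °C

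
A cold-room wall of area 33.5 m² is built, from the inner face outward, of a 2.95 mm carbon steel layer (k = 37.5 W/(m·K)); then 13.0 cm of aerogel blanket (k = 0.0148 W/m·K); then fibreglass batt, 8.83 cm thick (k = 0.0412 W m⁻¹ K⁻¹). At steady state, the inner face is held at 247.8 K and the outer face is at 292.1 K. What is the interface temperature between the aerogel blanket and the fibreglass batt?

T = 283.4 K

Treat each layer as a resistance in series:
  R_carbon steel = L/(kA) = 0.00295/(37.5·33.5) = 2.348×10^-6 K/W
  R_aerogel blanket = L/(kA) = 0.130/(0.0148·33.5) = 0.2622 K/W
  R_fibreglass batt = L/(kA) = 0.0883/(0.0412·33.5) = 0.06398 K/W
ΣR = 2.348×10^-6 + 0.2622 + 0.06398 = 0.3262 K/W
Q = ΔT/ΣR = (247.8 K − 292.1 K)/0.3262 = -135.8 W
From the inner boundary to the aerogel blanket/fibreglass batt interface, ΣR_partial = 0.2622 K/W.
T_interface = T_in − Q·ΣR_partial = 247.8 K − (-135.8)(0.2622) = 283.4 K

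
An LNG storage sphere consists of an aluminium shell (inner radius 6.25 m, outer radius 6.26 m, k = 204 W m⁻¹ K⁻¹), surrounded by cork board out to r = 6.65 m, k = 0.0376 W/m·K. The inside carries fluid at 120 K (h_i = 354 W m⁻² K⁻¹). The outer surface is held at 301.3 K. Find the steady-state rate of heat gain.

Q = 9.14 kW

Resistance network (inner→outer):
  R_conv,in = 1/(4πr²h) = 1/(4π·6.25²·354) = 5.755×10^-6 K/W
  R_aluminium = (1/6.25 − 1/6.26)/(4πk) = 2.556×10^-4/(4π·204) = 9.970×10^-8 K/W
  R_cork board = (1/6.26 − 1/6.65)/(4πk) = 0.009368/(4π·0.0376) = 0.01983 K/W
ΣR = 5.755×10^-6 + 9.970×10^-8 + 0.01983 = 0.01984 K/W
Q = ΔT/ΣR = (120 K − 301.3 K)/0.01984 = -9140 W
(Negative Q ⇒ heat flows inward; heat gain = 9140 W.)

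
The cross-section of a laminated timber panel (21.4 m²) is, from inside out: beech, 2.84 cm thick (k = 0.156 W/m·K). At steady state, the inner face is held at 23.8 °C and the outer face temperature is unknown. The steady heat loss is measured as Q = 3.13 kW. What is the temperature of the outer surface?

T_out = -2.83 °C

Series resistances:
  R_beech = L/(kA) = 0.0284/(0.156·21.4) = 0.008507 K/W
ΣR = 0.008507 K/W
ΔT = Q·ΣR = 3130 × 0.008507 = 26.63 K
Heat flows outward, so T_out = T_in − ΔT = 23.8 − 26.63 = -2.83 °C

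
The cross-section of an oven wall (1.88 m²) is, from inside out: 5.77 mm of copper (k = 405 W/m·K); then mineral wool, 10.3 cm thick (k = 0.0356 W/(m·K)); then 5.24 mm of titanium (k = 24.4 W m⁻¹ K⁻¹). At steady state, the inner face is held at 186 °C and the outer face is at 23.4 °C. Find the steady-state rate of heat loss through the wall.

Q = 106 W

Series thermal resistances, inner to outer:
  R_copper = L/(kA) = 0.00577/(405·1.88) = 7.578×10^-6 K/W
  R_mineral wool = L/(kA) = 0.103/(0.0356·1.88) = 1.539 K/W
  R_titanium = L/(kA) = 0.00524/(24.4·1.88) = 1.142×10^-4 K/W
ΣR = 7.578×10^-6 + 1.539 + 1.142×10^-4 = 1.539 K/W
Q = ΔT/ΣR = (186 °C − 23.4 °C)/1.539 = 106 W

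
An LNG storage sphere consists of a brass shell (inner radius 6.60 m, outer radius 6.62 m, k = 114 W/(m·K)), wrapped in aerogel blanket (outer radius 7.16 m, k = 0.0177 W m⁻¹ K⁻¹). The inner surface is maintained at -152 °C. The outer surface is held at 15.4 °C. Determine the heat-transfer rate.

Q = 3270 W

Treat each layer as a resistance in series:
  R_brass = (1/6.60 − 1/6.62)/(4πk) = 4.577×10^-4/(4π·114) = 3.195×10^-7 K/W
  R_aerogel blanket = (1/6.62 − 1/7.16)/(4πk) = 0.01139/(4π·0.0177) = 0.05122 K/W
ΣR = 3.195×10^-7 + 0.05122 = 0.05122 K/W
Q = ΔT/ΣR = (-152 °C − 15.4 °C)/0.05122 = -3270 W
(Negative Q ⇒ heat flows inward; heat gain = 3270 W.)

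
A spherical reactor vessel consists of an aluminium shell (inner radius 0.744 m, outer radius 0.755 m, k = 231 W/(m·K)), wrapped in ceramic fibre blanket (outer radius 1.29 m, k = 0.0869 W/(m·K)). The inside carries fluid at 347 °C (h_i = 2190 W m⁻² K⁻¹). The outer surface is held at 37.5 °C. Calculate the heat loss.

Q = 615 W

Treat each layer as a resistance in series:
  R_conv,in = 1/(4πr²h) = 1/(4π·0.744²·2190) = 6.564×10^-5 K/W
  R_aluminium = (1/0.744 − 1/0.755)/(4πk) = 0.01958/(4π·231) = 6.746×10^-6 K/W
  R_ceramic fibre blanket = (1/0.755 − 1/1.29)/(4πk) = 0.5493/(4π·0.0869) = 0.5030 K/W
ΣR = 6.564×10^-5 + 6.746×10^-6 + 0.5030 = 0.5031 K/W
Q = ΔT/ΣR = (347 °C − 37.5 °C)/0.5031 = 615 W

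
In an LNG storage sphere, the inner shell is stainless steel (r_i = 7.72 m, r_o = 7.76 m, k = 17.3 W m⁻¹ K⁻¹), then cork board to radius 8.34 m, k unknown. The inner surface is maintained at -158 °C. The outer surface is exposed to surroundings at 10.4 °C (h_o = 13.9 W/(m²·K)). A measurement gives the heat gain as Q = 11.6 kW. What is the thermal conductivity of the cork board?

k = 0.0494 W/m·K

ΣR = ΔT/Q = |-158 − 10.4|/11600 = 0.01452 K/W
Known resistances:
  R_stainless steel = (1/7.72 − 1/7.76)/(4πk) = 6.677×10^-4/(4π·17.3) = 3.071×10^-6 K/W
  R_conv,out = 1/(4πr²h) = 1/(4π·8.34²·13.9) = 8.231×10^-5 K/W
R_cork board = ΣR − ΣR_known = 0.01452 − 8.538×10^-5 = 0.01443 K/W
(1/r₁−1/r₂)/(4πk) = 0.01443 ⇒ k = 0.008962/(4π·0.01443) = 0.0494 W/m·K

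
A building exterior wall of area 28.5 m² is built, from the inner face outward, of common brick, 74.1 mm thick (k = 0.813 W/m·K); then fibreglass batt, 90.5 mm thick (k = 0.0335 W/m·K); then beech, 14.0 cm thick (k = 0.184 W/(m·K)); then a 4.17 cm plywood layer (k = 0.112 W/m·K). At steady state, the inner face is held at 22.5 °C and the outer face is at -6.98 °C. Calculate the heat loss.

Q = 214 W

Series thermal resistances, inner to outer:
  R_common brick = L/(kA) = 0.0741/(0.813·28.5) = 0.003198 K/W
  R_fibreglass batt = L/(kA) = 0.0905/(0.0335·28.5) = 0.09479 K/W
  R_beech = L/(kA) = 0.140/(0.184·28.5) = 0.02670 K/W
  R_plywood = L/(kA) = 0.0417/(0.112·28.5) = 0.01306 K/W
ΣR = 0.003198 + 0.09479 + 0.02670 + 0.01306 = 0.1377 K/W
Q = ΔT/ΣR = (22.5 °C − -6.98 °C)/0.1377 = 214 W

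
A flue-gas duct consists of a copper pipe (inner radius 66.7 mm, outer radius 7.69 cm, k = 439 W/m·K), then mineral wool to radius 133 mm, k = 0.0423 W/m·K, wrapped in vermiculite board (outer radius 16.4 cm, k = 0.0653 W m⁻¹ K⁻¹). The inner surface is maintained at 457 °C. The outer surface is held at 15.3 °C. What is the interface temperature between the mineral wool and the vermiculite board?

T = 103 °C

Resistance network (inner→outer):
  R'_copper = ln(0.0769/0.0667)/(2πk) = 0.1423/(2π·439) = 5.159×10^-5 m·K/W
  R'_mineral wool = ln(0.133/0.0769)/(2πk) = 0.5478/(2π·0.0423) = 2.061 m·K/W
  R'_vermiculite board = ln(0.164/0.133)/(2πk) = 0.2095/(2π·0.0653) = 0.5107 m·K/W
ΣR = 5.159×10^-5 + 2.061 + 0.5107 = 2.572 m·K/W
Q' = ΔT/ΣR = (457 °C − 15.3 °C)/2.572 = 171.7 W/m
From the inner boundary to the mineral wool/vermiculite board interface, ΣR_partial = 2.061 m·K/W.
T_interface = T_in − Q'·ΣR_partial = 457 °C − (171.7)(2.061) = 103 °C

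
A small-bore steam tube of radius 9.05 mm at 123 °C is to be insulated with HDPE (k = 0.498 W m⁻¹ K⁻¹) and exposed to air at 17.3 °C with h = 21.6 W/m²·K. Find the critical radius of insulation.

r_cr = 2.31 cm

For a cylinder, r_cr = k_ins/h = 0.498/21.6 = 0.0231 m = 2.31 cm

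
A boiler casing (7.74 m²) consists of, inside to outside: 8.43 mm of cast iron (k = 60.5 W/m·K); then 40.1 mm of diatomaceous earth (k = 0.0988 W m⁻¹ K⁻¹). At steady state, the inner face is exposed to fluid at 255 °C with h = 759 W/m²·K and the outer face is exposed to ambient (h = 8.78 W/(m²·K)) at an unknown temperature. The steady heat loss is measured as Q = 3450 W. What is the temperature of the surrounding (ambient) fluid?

Sum the resistances:
  R_conv,in = 1/(hA) = 1/(759·7.74) = 1.702×10^-4 K/W
  R_cast iron = L/(kA) = 0.00843/(60.5·7.74) = 1.800×10^-5 K/W
  R_diatomaceous earth = L/(kA) = 0.0401/(0.0988·7.74) = 0.05244 K/W
  R_conv,out = 1/(hA) = 1/(8.78·7.74) = 0.01472 K/W
ΣR = 0.06734 K/W
ΔT = Q·ΣR = 3450 × 0.06734 = 232.3 K
Heat flows outward, so T_out = T_in − ΔT = 255 − 232.3 = 22.7 °C

T_out = 22.7 °C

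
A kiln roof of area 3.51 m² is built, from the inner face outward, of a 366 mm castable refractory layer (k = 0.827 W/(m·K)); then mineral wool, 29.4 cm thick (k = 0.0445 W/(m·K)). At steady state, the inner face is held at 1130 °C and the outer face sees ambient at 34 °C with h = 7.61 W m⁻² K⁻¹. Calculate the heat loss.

Resistance network (inner→outer):
  R_castable refractory = L/(kA) = 0.366/(0.827·3.51) = 0.1261 K/W
  R_mineral wool = L/(kA) = 0.294/(0.0445·3.51) = 1.882 K/W
  R_conv,out = 1/(hA) = 1/(7.61·3.51) = 0.03744 K/W
ΣR = 0.1261 + 1.882 + 0.03744 = 2.046 K/W
Q = ΔT/ΣR = (1130 °C − 34 °C)/2.046 = 536 W

Q = 536 W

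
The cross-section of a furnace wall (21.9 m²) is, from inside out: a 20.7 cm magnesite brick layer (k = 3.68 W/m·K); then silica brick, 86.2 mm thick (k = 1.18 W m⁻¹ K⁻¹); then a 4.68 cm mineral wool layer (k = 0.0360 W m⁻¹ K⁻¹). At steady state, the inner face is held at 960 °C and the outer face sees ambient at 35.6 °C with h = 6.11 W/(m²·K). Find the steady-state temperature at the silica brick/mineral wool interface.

T = 885 °C

Treat each layer as a resistance in series:
  R_magnesite brick = L/(kA) = 0.207/(3.68·21.9) = 0.002568 K/W
  R_silica brick = L/(kA) = 0.0862/(1.18·21.9) = 0.003336 K/W
  R_mineral wool = L/(kA) = 0.0468/(0.0360·21.9) = 0.05936 K/W
  R_conv,out = 1/(hA) = 1/(6.11·21.9) = 0.007473 K/W
ΣR = 0.002568 + 0.003336 + 0.05936 + 0.007473 = 0.07274 K/W
Q = ΔT/ΣR = (960 °C − 35.6 °C)/0.07274 = 12710 W
From the inner boundary to the silica brick/mineral wool interface, ΣR_partial = 0.005904 K/W.
T_interface = T_in − Q·ΣR_partial = 960 °C − (12710)(0.005904) = 885 °C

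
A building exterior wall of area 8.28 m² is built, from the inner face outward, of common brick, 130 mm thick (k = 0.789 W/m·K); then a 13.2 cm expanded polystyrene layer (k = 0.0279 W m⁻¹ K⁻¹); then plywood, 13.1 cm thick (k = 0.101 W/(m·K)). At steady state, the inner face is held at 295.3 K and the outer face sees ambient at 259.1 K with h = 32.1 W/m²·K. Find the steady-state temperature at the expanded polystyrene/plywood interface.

T = 266.82 K

Series thermal resistances, inner to outer:
  R_common brick = L/(kA) = 0.130/(0.789·8.28) = 0.01990 K/W
  R_expanded polystyrene = L/(kA) = 0.132/(0.0279·8.28) = 0.5714 K/W
  R_plywood = L/(kA) = 0.131/(0.101·8.28) = 0.1566 K/W
  R_conv,out = 1/(hA) = 1/(32.1·8.28) = 0.003762 K/W
ΣR = 0.01990 + 0.5714 + 0.1566 + 0.003762 = 0.7517 K/W
Q = ΔT/ΣR = (295.3 K − 259.1 K)/0.7517 = 48.16 W
From the inner boundary to the expanded polystyrene/plywood interface, ΣR_partial = 0.5913 K/W.
T_interface = T_in − Q·ΣR_partial = 295.3 K − (48.16)(0.5913) = 266.82 K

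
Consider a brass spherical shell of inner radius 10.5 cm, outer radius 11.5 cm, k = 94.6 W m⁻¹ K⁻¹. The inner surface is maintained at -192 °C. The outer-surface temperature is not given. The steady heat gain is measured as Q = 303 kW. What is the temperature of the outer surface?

Sum the resistances:
  R_brass = (1/0.105 − 1/0.115)/(4πk) = 0.8282/(4π·94.6) = 6.966×10^-4 K/W
ΣR = 6.966×10^-4 K/W
ΔT = Q·ΣR = 3.03×10^5 × 6.966×10^-4 = 211.1 K
Heat flows inward, so T_out = T_in + ΔT = -192 + 211.1 = 19.1 °C

T_out = 19.1 °C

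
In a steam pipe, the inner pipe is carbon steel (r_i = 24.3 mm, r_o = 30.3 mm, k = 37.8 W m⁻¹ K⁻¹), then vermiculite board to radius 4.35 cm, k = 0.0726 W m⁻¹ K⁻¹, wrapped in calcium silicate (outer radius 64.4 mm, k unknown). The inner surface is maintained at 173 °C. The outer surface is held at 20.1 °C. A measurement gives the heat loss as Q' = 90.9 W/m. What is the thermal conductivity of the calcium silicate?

k = 0.0703 W/m·K

ΣR = ΔT/Q' = |173 − 20.1|/90.9 = 1.682 m·K/W
Known resistances:
  R'_carbon steel = ln(0.0303/0.0243)/(2πk) = 0.2207/(2π·37.8) = 9.291×10^-4 m·K/W
  R'_vermiculite board = ln(0.0435/0.0303)/(2πk) = 0.3616/(2π·0.0726) = 0.7927 m·K/W
R_calcium silicate = ΣR − ΣR_known = 1.682 − 0.7936 = 0.8884 m·K/W
ln(r₂/r₁)/(2πk) = 0.8884 ⇒ k = 0.3924/(2π·0.8884) = 0.0703 W/m·K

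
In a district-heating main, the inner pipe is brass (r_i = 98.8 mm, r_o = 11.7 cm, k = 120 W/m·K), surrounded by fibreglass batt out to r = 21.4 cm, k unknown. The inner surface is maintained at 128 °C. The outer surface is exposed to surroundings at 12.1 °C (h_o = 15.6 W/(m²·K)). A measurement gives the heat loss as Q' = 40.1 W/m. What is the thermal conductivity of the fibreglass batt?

ΣR = ΔT/Q' = |128 − 12.1|/40.1 = 2.890 m·K/W
Known resistances:
  R'_brass = ln(0.117/0.0988)/(2πk) = 0.1691/(2π·120) = 2.242×10^-4 m·K/W
  R'_conv,out = 1/(2πr h) = 1/(2π·0.214·15.6) = 0.04767 m·K/W
R_fibreglass batt = ΣR − ΣR_known = 2.890 − 0.04789 = 2.842 m·K/W
ln(r₂/r₁)/(2πk) = 2.842 ⇒ k = 0.6038/(2π·2.842) = 0.0338 W/m·K

k = 0.0338 W/m·K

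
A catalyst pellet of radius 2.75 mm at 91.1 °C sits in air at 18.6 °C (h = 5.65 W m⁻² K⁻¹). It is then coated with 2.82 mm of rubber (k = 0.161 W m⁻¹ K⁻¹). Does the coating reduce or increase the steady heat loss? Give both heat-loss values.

Critical radius for a sphere: r_cr = 2k/h = 0.0570 m = 5.70 cm.
Outer radius after coating: r₂ = 0.00275 + 0.00282 = 0.00557 m.
Since r₁ < r_cr and r₂ ≤ r_cr, the coating moves toward the maximum at r_cr — heat loss rises.
Bare: R = 1/(4πr₁²h) = 1862 K/W; Q = 72.5/1862 = 0.0389 W.
Coated: R = R_cond + R_conv = 545.0 K/W; Q = 72.5/545.0 = 0.133 W.

increases: 0.0389 → 0.133 W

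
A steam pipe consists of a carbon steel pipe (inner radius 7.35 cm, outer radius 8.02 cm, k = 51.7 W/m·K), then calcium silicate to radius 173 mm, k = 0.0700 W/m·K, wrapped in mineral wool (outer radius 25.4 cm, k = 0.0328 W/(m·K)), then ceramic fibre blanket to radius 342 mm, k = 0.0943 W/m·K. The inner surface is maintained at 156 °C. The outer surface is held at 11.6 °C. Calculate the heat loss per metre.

Series thermal resistances, inner to outer:
  R'_carbon steel = ln(0.0802/0.0735)/(2πk) = 0.08724/(2π·51.7) = 2.686×10^-4 m·K/W
  R'_calcium silicate = ln(0.173/0.0802)/(2πk) = 0.7688/(2π·0.0700) = 1.748 m·K/W
  R'_mineral wool = ln(0.254/0.173)/(2πk) = 0.3840/(2π·0.0328) = 1.863 m·K/W
  R'_ceramic fibre blanket = ln(0.342/0.254)/(2πk) = 0.2975/(2π·0.0943) = 0.5021 m·K/W
ΣR = 2.686×10^-4 + 1.748 + 1.863 + 0.5021 = 4.113 m·K/W
Q' = ΔT/ΣR = (156 °C − 11.6 °C)/4.113 = 35.1 W/m

Q' = 35.1 W/m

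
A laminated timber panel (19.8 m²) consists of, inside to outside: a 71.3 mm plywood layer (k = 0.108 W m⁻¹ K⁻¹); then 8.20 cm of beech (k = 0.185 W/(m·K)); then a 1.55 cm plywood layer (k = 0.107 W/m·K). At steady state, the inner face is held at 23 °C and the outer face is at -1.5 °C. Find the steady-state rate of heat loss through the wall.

Resistance network (inner→outer):
  R_plywood = L/(kA) = 0.0713/(0.108·19.8) = 0.03334 K/W
  R_beech = L/(kA) = 0.0820/(0.185·19.8) = 0.02239 K/W
  R_plywood = L/(kA) = 0.0155/(0.107·19.8) = 0.007316 K/W
ΣR = 0.03334 + 0.02239 + 0.007316 = 0.06305 K/W
Q = ΔT/ΣR = (23 °C − -1.5 °C)/0.06305 = 389 W

Q = 389 W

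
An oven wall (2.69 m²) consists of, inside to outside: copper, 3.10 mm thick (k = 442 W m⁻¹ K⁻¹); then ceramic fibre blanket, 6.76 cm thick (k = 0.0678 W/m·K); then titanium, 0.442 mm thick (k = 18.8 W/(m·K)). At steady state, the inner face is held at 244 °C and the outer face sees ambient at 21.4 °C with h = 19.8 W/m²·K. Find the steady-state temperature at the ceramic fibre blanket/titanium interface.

Treat each layer as a resistance in series:
  R_copper = L/(kA) = 0.00310/(442·2.69) = 2.607×10^-6 K/W
  R_ceramic fibre blanket = L/(kA) = 0.0676/(0.0678·2.69) = 0.3707 K/W
  R_titanium = L/(kA) = 4.42×10^-4/(18.8·2.69) = 8.740×10^-6 K/W
  R_conv,out = 1/(hA) = 1/(19.8·2.69) = 0.01878 K/W
ΣR = 2.607×10^-6 + 0.3707 + 8.740×10^-6 + 0.01878 = 0.3895 K/W
Q = ΔT/ΣR = (244 °C − 21.4 °C)/0.3895 = 571.5 W
From the inner boundary to the ceramic fibre blanket/titanium interface, ΣR_partial = 0.3707 K/W.
T_interface = T_in − Q·ΣR_partial = 244 °C − (571.5)(0.3707) = 32.1 °C

T = 32.1 °C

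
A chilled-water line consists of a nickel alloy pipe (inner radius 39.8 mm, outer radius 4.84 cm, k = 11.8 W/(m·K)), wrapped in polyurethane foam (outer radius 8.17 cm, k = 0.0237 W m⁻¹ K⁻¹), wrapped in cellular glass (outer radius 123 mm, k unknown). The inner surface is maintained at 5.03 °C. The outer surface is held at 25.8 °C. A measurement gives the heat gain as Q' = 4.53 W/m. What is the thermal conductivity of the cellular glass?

k = 0.0611 W/m·K

ΣR = ΔT/Q' = |5.03 − 25.8|/4.53 = 4.585 m·K/W
Known resistances:
  R'_nickel alloy = ln(0.0484/0.0398)/(2πk) = 0.1956/(2π·11.8) = 0.002639 m·K/W
  R'_polyurethane foam = ln(0.0817/0.0484)/(2πk) = 0.5236/(2π·0.0237) = 3.516 m·K/W
R_cellular glass = ΣR − ΣR_known = 4.585 − 3.519 = 1.066 m·K/W
ln(r₂/r₁)/(2πk) = 1.066 ⇒ k = 0.4091/(2π·1.066) = 0.0611 W/m·K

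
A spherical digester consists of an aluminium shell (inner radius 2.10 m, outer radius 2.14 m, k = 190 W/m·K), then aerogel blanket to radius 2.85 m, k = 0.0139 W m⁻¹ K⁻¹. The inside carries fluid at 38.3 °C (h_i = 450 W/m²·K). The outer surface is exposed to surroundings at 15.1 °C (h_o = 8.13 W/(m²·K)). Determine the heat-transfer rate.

Series thermal resistances, inner to outer:
  R_conv,in = 1/(4πr²h) = 1/(4π·2.10²·450) = 4.010×10^-5 K/W
  R_aluminium = (1/2.10 − 1/2.14)/(4πk) = 0.008901/(4π·190) = 3.728×10^-6 K/W
  R_aerogel blanket = (1/2.14 − 1/2.85)/(4πk) = 0.1164/(4π·0.0139) = 0.6665 K/W
  R_conv,out = 1/(4πr²h) = 1/(4π·2.85²·8.13) = 0.001205 K/W
ΣR = 4.010×10^-5 + 3.728×10^-6 + 0.6665 + 0.001205 = 0.6677 K/W
Q = ΔT/ΣR = (38.3 °C − 15.1 °C)/0.6677 = 34.7 W

Q = 34.7 W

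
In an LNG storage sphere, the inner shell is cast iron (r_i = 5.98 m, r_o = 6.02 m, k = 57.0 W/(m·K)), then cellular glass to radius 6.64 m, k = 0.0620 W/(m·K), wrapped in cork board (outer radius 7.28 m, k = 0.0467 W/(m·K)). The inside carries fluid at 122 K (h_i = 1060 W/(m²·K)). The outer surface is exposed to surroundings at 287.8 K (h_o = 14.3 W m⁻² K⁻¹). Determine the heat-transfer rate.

Treat each layer as a resistance in series:
  R_conv,in = 1/(4πr²h) = 1/(4π·5.98²·1060) = 2.099×10^-6 K/W
  R_cast iron = (1/5.98 − 1/6.02)/(4πk) = 0.001111/(4π·57.0) = 1.551×10^-6 K/W
  R_cellular glass = (1/6.02 − 1/6.64)/(4πk) = 0.01551/(4π·0.0620) = 0.01991 K/W
  R_cork board = (1/6.64 − 1/7.28)/(4πk) = 0.01324/(4π·0.0467) = 0.02256 K/W
  R_conv,out = 1/(4πr²h) = 1/(4π·7.28²·14.3) = 1.050×10^-4 K/W
ΣR = 2.099×10^-6 + 1.551×10^-6 + 0.01991 + 0.02256 + 1.050×10^-4 = 0.04258 K/W
Q = ΔT/ΣR = (122 K − 287.8 K)/0.04258 = -3890 W
(Negative Q ⇒ heat flows inward; heat gain = 3890 W.)

Q = 3.89 kW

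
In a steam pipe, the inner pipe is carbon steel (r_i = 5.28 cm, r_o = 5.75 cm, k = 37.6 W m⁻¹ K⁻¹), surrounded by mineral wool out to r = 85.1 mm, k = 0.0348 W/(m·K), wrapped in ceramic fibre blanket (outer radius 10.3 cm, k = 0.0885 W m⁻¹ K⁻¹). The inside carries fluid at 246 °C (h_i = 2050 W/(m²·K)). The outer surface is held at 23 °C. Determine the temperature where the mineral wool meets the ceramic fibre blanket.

Series thermal resistances, inner to outer:
  R'_conv,in = 1/(2πr h) = 1/(2π·0.0528·2050) = 0.001470 m·K/W
  R'_carbon steel = ln(0.0575/0.0528)/(2πk) = 0.08527/(2π·37.6) = 3.610×10^-4 m·K/W
  R'_mineral wool = ln(0.0851/0.0575)/(2πk) = 0.3920/(2π·0.0348) = 1.793 m·K/W
  R'_ceramic fibre blanket = ln(0.103/0.0851)/(2πk) = 0.1909/(2π·0.0885) = 0.3433 m·K/W
ΣR = 0.001470 + 3.610×10^-4 + 1.793 + 0.3433 = 2.138 m·K/W
Q' = ΔT/ΣR = (246 °C − 23 °C)/2.138 = 104.3 W/m
From the inner boundary to the mineral wool/ceramic fibre blanket interface, ΣR_partial = 1.795 m·K/W.
T_interface = T_in − Q'·ΣR_partial = 246 °C − (104.3)(1.795) = 58.8 °C

T = 58.8 °C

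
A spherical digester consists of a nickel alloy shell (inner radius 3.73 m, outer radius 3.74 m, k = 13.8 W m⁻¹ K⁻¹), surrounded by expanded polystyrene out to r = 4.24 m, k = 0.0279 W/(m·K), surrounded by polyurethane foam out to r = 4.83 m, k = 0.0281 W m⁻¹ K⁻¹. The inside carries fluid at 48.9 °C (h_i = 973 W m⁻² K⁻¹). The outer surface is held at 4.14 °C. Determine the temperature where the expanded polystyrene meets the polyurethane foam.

Series thermal resistances, inner to outer:
  R_conv,in = 1/(4πr²h) = 1/(4π·3.73²·973) = 5.878×10^-6 K/W
  R_nickel alloy = (1/3.73 − 1/3.74)/(4πk) = 7.168×10^-4/(4π·13.8) = 4.134×10^-6 K/W
  R_expanded polystyrene = (1/3.74 − 1/4.24)/(4πk) = 0.03153/(4π·0.0279) = 0.08993 K/W
  R_polyurethane foam = (1/4.24 − 1/4.83)/(4πk) = 0.02881/(4π·0.0281) = 0.08159 K/W
ΣR = 5.878×10^-6 + 4.134×10^-6 + 0.08993 + 0.08159 = 0.1715 K/W
Q = ΔT/ΣR = (48.9 °C − 4.14 °C)/0.1715 = 261.0 W
From the inner boundary to the expanded polystyrene/polyurethane foam interface, ΣR_partial = 0.08994 K/W.
T_interface = T_in − Q·ΣR_partial = 48.9 °C − (261.0)(0.08994) = 25.4 °C

T = 25.4 °C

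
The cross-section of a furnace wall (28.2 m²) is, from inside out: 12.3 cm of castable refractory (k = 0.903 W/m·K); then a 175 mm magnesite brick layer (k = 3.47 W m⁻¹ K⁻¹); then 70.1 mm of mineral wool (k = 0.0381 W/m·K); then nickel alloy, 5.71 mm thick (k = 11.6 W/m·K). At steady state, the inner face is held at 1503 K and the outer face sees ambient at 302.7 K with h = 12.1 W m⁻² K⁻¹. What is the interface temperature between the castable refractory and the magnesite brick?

T = 1426 K

Treat each layer as a resistance in series:
  R_castable refractory = L/(kA) = 0.123/(0.903·28.2) = 0.004830 K/W
  R_magnesite brick = L/(kA) = 0.175/(3.47·28.2) = 0.001788 K/W
  R_mineral wool = L/(kA) = 0.0701/(0.0381·28.2) = 0.06524 K/W
  R_nickel alloy = L/(kA) = 0.00571/(11.6·28.2) = 1.746×10^-5 K/W
  R_conv,out = 1/(hA) = 1/(12.1·28.2) = 0.002931 K/W
ΣR = 0.004830 + 0.001788 + 0.06524 + 1.746×10^-5 + 0.002931 = 0.07481 K/W
Q = ΔT/ΣR = (1503 K − 302.7 K)/0.07481 = 16040 W
From the inner boundary to the castable refractory/magnesite brick interface, ΣR_partial = 0.004830 K/W.
T_interface = T_in − Q·ΣR_partial = 1503 K − (16040)(0.004830) = 1426 K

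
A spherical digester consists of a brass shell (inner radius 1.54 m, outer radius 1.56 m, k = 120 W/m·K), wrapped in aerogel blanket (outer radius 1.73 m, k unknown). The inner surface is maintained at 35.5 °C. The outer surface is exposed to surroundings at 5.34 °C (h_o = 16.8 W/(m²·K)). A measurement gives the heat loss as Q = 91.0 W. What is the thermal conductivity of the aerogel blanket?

ΣR = ΔT/Q = |35.5 − 5.34|/91.0 = 0.3314 K/W
Known resistances:
  R_brass = (1/1.54 − 1/1.56)/(4πk) = 0.008325/(4π·120) = 5.521×10^-6 K/W
  R_conv,out = 1/(4πr²h) = 1/(4π·1.73²·16.8) = 0.001583 K/W
R_aerogel blanket = ΣR − ΣR_known = 0.3314 − 0.001589 = 0.3298 K/W
(1/r₁−1/r₂)/(4πk) = 0.3298 ⇒ k = 0.06299/(4π·0.3298) = 0.0152 W/m·K

k = 0.0152 W/m·K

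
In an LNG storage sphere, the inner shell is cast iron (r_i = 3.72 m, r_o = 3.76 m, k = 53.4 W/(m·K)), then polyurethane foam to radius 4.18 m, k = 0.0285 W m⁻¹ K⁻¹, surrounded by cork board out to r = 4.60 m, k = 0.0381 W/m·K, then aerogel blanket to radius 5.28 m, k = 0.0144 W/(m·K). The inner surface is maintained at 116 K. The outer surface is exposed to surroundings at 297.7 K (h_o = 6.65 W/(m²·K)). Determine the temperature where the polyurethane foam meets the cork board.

T = 165 K

Series thermal resistances, inner to outer:
  R_cast iron = (1/3.72 − 1/3.76)/(4πk) = 0.002860/(4π·53.4) = 4.262×10^-6 K/W
  R_polyurethane foam = (1/3.76 − 1/4.18)/(4πk) = 0.02672/(4π·0.0285) = 0.07462 K/W
  R_cork board = (1/4.18 − 1/4.60)/(4πk) = 0.02184/(4π·0.0381) = 0.04562 K/W
  R_aerogel blanket = (1/4.60 − 1/5.28)/(4πk) = 0.02800/(4π·0.0144) = 0.1547 K/W
  R_conv,out = 1/(4πr²h) = 1/(4π·5.28²·6.65) = 4.292×10^-4 K/W
ΣR = 4.262×10^-6 + 0.07462 + 0.04562 + 0.1547 + 4.292×10^-4 = 0.2754 K/W
Q = ΔT/ΣR = (116 K − 297.7 K)/0.2754 = -659.8 W
From the inner boundary to the polyurethane foam/cork board interface, ΣR_partial = 0.07462 K/W.
T_interface = T_in − Q·ΣR_partial = 116 K − (-659.8)(0.07462) = 165 K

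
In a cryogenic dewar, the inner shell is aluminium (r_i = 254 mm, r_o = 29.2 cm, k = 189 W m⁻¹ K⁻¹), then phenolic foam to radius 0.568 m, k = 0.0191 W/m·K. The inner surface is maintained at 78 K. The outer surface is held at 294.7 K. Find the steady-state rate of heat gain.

Q = 31.3 W

Resistance network (inner→outer):
  R_aluminium = (1/0.254 − 1/0.292)/(4πk) = 0.5124/(4π·189) = 2.157×10^-4 K/W
  R_phenolic foam = (1/0.292 − 1/0.568)/(4πk) = 1.664/(4π·0.0191) = 6.933 K/W
ΣR = 2.157×10^-4 + 6.933 = 6.933 K/W
Q = ΔT/ΣR = (78 K − 294.7 K)/6.933 = -31.3 W
(Negative Q ⇒ heat flows inward; heat gain = 31.3 W.)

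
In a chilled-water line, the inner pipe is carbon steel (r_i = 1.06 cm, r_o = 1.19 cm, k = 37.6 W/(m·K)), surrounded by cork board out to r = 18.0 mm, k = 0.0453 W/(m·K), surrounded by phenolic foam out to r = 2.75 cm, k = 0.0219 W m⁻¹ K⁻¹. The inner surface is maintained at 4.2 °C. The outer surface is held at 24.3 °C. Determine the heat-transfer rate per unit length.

Q' = 4.43 W/m

Treat each layer as a resistance in series:
  R'_carbon steel = ln(0.0119/0.0106)/(2πk) = 0.1157/(2π·37.6) = 4.897×10^-4 m·K/W
  R'_cork board = ln(0.0180/0.0119)/(2πk) = 0.4138/(2π·0.0453) = 1.454 m·K/W
  R'_phenolic foam = ln(0.0275/0.0180)/(2πk) = 0.4238/(2π·0.0219) = 3.080 m·K/W
ΣR = 4.897×10^-4 + 1.454 + 3.080 = 4.534 m·K/W
Q' = ΔT/ΣR = (4.2 °C − 24.3 °C)/4.534 = -4.43 W/m
(Negative Q' ⇒ heat flows inward; heat gain = 4.43 W/m.)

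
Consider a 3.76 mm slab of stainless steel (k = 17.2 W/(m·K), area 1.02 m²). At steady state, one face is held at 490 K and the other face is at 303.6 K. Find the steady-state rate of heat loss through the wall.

Q = 870 kW

Q = kA·ΔT/L = 17.2 × 1.02 × |490 K − 303.6 K| / 0.00376 = 8.70×10^5 W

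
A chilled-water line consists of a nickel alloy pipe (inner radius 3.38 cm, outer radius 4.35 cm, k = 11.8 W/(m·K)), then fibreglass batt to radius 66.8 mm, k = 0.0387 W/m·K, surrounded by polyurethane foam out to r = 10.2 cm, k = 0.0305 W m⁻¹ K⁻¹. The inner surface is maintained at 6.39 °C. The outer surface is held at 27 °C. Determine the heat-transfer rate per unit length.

Q' = 5.18 W/m

Treat each layer as a resistance in series:
  R'_nickel alloy = ln(0.0435/0.0338)/(2πk) = 0.2523/(2π·11.8) = 0.003403 m·K/W
  R'_fibreglass batt = ln(0.0668/0.0435)/(2πk) = 0.4289/(2π·0.0387) = 1.764 m·K/W
  R'_polyurethane foam = ln(0.102/0.0668)/(2πk) = 0.4233/(2π·0.0305) = 2.209 m·K/W
ΣR = 0.003403 + 1.764 + 2.209 = 3.976 m·K/W
Q' = ΔT/ΣR = (6.39 °C − 27 °C)/3.976 = -5.18 W/m
(Negative Q' ⇒ heat flows inward; heat gain = 5.18 W/m.)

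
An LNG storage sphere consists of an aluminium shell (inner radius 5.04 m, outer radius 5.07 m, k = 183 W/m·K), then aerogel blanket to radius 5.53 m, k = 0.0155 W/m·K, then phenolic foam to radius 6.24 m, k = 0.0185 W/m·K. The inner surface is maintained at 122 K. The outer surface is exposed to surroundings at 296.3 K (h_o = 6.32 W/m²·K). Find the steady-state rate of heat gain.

Q = 1010 W

Treat each layer as a resistance in series:
  R_aluminium = (1/5.04 − 1/5.07)/(4πk) = 0.001174/(4π·183) = 5.105×10^-7 K/W
  R_aerogel blanket = (1/5.07 − 1/5.53)/(4πk) = 0.01641/(4π·0.0155) = 0.08423 K/W
  R_phenolic foam = (1/5.53 − 1/6.24)/(4πk) = 0.02058/(4π·0.0185) = 0.08850 K/W
  R_conv,out = 1/(4πr²h) = 1/(4π·6.24²·6.32) = 3.234×10^-4 K/W
ΣR = 5.105×10^-7 + 0.08423 + 0.08850 + 3.234×10^-4 = 0.1731 K/W
Q = ΔT/ΣR = (122 K − 296.3 K)/0.1731 = -1010 W
(Negative Q ⇒ heat flows inward; heat gain = 1010 W.)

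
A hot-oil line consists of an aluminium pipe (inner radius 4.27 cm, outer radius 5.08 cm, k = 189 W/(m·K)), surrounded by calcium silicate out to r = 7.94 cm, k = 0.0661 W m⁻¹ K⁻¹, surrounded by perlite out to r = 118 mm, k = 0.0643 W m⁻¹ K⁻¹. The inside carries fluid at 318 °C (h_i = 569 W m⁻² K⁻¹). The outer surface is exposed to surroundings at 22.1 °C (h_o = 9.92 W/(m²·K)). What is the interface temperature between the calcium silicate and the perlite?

T = 172 °C

Treat each layer as a resistance in series:
  R'_conv,in = 1/(2πr h) = 1/(2π·0.0427·569) = 0.006551 m·K/W
  R'_aluminium = ln(0.0508/0.0427)/(2πk) = 0.1737/(2π·189) = 1.463×10^-4 m·K/W
  R'_calcium silicate = ln(0.0794/0.0508)/(2πk) = 0.4466/(2π·0.0661) = 1.075 m·K/W
  R'_perlite = ln(0.118/0.0794)/(2πk) = 0.3962/(2π·0.0643) = 0.9806 m·K/W
  R'_conv,out = 1/(2πr h) = 1/(2π·0.118·9.92) = 0.1360 m·K/W
ΣR = 0.006551 + 1.463×10^-4 + 1.075 + 0.9806 + 0.1360 = 2.198 m·K/W
Q' = ΔT/ΣR = (318 °C − 22.1 °C)/2.198 = 134.6 W/m
From the inner boundary to the calcium silicate/perlite interface, ΣR_partial = 1.082 m·K/W.
T_interface = T_in − Q'·ΣR_partial = 318 °C − (134.6)(1.082) = 172 °C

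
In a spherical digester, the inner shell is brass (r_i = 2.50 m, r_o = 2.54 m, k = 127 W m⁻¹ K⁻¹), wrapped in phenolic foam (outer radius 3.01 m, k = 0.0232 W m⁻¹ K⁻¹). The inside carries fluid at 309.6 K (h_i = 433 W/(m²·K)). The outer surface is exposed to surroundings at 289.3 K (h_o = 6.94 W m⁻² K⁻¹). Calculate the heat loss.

Q = 95.7 W

Series thermal resistances, inner to outer:
  R_conv,in = 1/(4πr²h) = 1/(4π·2.50²·433) = 2.941×10^-5 K/W
  R_brass = (1/2.50 − 1/2.54)/(4πk) = 0.006299/(4π·127) = 3.947×10^-6 K/W
  R_phenolic foam = (1/2.54 − 1/3.01)/(4πk) = 0.06147/(4π·0.0232) = 0.2109 K/W
  R_conv,out = 1/(4πr²h) = 1/(4π·3.01²·6.94) = 0.001266 K/W
ΣR = 2.941×10^-5 + 3.947×10^-6 + 0.2109 + 0.001266 = 0.2122 K/W
Q = ΔT/ΣR = (309.6 K − 289.3 K)/0.2122 = 95.7 W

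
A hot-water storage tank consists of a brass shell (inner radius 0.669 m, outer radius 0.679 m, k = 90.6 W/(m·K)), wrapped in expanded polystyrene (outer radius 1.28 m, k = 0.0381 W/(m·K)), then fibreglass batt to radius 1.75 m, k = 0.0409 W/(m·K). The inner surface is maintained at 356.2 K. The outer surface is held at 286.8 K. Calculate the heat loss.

Treat each layer as a resistance in series:
  R_brass = (1/0.669 − 1/0.679)/(4πk) = 0.02201/(4π·90.6) = 1.934×10^-5 K/W
  R_expanded polystyrene = (1/0.679 − 1/1.28)/(4πk) = 0.6915/(4π·0.0381) = 1.444 K/W
  R_fibreglass batt = (1/1.28 − 1/1.75)/(4πk) = 0.2098/(4π·0.0409) = 0.4082 K/W
ΣR = 1.934×10^-5 + 1.444 + 0.4082 = 1.852 K/W
Q = ΔT/ΣR = (356.2 K − 286.8 K)/1.852 = 37.5 W

Q = 37.5 W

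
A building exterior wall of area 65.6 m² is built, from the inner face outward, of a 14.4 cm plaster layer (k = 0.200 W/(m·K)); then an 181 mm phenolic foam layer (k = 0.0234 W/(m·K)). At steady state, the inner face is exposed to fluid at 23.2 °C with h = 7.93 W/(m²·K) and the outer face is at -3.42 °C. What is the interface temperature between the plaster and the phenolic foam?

Series thermal resistances, inner to outer:
  R_conv,in = 1/(hA) = 1/(7.93·65.6) = 0.001922 K/W
  R_plaster = L/(kA) = 0.144/(0.200·65.6) = 0.01098 K/W
  R_phenolic foam = L/(kA) = 0.181/(0.0234·65.6) = 0.1179 K/W
ΣR = 0.001922 + 0.01098 + 0.1179 = 0.1308 K/W
Q = ΔT/ΣR = (23.2 °C − -3.42 °C)/0.1308 = 203.5 W
From the inner boundary to the plaster/phenolic foam interface, ΣR_partial = 0.01290 K/W.
T_interface = T_in − Q·ΣR_partial = 23.2 °C − (203.5)(0.01290) = 20.6 °C

T = 20.6 °C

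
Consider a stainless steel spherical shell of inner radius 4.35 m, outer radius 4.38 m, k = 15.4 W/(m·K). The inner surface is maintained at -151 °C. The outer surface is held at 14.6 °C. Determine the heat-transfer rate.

Q = 4πk·ΔT/(1/r₁ − 1/r₂) = 4π × 15.4 × 165.6 / (1/4.35 − 1/4.38) = 2.04×10^7 W

Q = 2.04×10^7 W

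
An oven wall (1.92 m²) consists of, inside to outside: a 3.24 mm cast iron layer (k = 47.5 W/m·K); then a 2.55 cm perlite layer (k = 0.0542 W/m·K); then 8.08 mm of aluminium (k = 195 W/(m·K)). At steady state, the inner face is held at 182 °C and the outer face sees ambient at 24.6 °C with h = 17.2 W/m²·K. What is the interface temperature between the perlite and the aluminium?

Resistance network (inner→outer):
  R_cast iron = L/(kA) = 0.00324/(47.5·1.92) = 3.553×10^-5 K/W
  R_perlite = L/(kA) = 0.0255/(0.0542·1.92) = 0.2450 K/W
  R_aluminium = L/(kA) = 0.00808/(195·1.92) = 2.158×10^-5 K/W
  R_conv,out = 1/(hA) = 1/(17.2·1.92) = 0.03028 K/W
ΣR = 3.553×10^-5 + 0.2450 + 2.158×10^-5 + 0.03028 = 0.2753 K/W
Q = ΔT/ΣR = (182 °C − 24.6 °C)/0.2753 = 571.7 W
From the inner boundary to the perlite/aluminium interface, ΣR_partial = 0.2450 K/W.
T_interface = T_in − Q·ΣR_partial = 182 °C − (571.7)(0.2450) = 41.9 °C

T = 41.9 °C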